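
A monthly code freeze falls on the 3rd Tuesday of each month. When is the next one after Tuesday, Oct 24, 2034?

Nov 21, 2034

Oct 2034 starts on a Sunday; its first Tuesday is the 3rd, so the 3rd Tuesday is the 17th — Oct 17, 2034.
That is not after Oct 24, 2034, so look at Nov 2034.
Nov 2034 starts on a Wednesday; its first Tuesday is the 7th, so the 3rd Tuesday is the 21st — Nov 21, 2034.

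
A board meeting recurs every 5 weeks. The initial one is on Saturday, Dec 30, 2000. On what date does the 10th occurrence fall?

Nov 10, 2001

The 10th occurrence is 9 intervals after the first: 9 × 35 = 315 days after Dec 30, 2000.
Dec has 31 days — 1 day to the end of Dec leaves 314.
Jan has 31 days (283 left).
Feb has 28 days (255 left).
Mar has 31 days (224 left).
Apr has 30 days (194 left).
May has 31 days (163 left).
Jun has 30 days (133 left).
Jul has 31 days (102 left).
Aug has 31 days (71 left).
Sep has 30 days (41 left).
Oct has 31 days (10 left).
10 days into Nov → Nov 10, 2001.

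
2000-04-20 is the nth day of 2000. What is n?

111

Days in months before April: 31 + 29 + 31 = 91.
Plus 20 days into April → day 111.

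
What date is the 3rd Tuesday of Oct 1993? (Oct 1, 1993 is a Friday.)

Oct 19, 1993

Oct 1993 begins on a Friday, so the first Tuesday is Oct 5 (4 days later).
The 3rd Tuesday is 2 weeks later: 5 + 14 = 19.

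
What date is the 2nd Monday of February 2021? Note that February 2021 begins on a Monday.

8 February 2021

February 2021 begins on a Monday, so the first Monday is February 1.
The 2nd Monday is 1 weeks later: 1 + 7 = 8.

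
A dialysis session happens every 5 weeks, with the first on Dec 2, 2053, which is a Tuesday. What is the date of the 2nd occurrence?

Jan 6, 2054

The 2nd occurrence is 1 interval after the first: 1 × 35 = 35 days after Dec 2, 2053.
Dec has 31 days — 29 days to the end of Dec leaves 6.
6 days into Jan → Jan 6, 2054.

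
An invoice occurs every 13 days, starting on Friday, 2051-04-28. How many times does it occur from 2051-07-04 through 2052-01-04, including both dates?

14

Occurrences land 13·i days after 2051-04-28 for i = 0, 1, 2, …
2051-07-04 is 67 days after the start; 67 ÷ 13 = 5 remainder 2; since the remainder is 2, round up to i = 6. First occurrence in the window: #7 on 2051-07-15 (6×13 = 78 days in).
2052-01-04 is 251 days after the start; 251 ÷ 13 = 19 remainder 4. Last occurrence in the window: #20 on 2051-12-31.
Occurrences #7 through #20: 14 in total.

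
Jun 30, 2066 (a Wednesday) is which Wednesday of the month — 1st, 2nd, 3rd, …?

5th

Day 30 falls in week ⌈30/7⌉ of the month.
Days 1–7 hold the 1st Wednesday, 8–14 the 2nd, 15–21 the 3rd, 22–28 the 4th, 29–31 the 5th.
30 is in the range for the 5th.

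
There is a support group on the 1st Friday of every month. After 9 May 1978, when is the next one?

May 1978 starts on a Monday, so its 1st Friday is 5 May 1978 (4 days in).
That is not after 9 May 1978, so look at June 1978.
June 1978 starts on a Thursday, so its 1st Friday is 2 June 1978 (1 day in).

2 June 1978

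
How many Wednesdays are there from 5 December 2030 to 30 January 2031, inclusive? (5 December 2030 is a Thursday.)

5 December 2030 is a Thursday; the first Wednesday on or after it is 11 December 2030 (6 days later).
From 11 December 2030 to 30 January 2031: 20 + 30 = 50 days (rest of December, January).
50 ÷ 7 = 7 full weeks with remainder 1, so 7 more Wednesdays after the first → 8.

8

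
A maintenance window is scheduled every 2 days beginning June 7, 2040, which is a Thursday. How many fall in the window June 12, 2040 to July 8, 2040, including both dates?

Occurrences land 2·i days after June 7, 2040 for i = 0, 1, 2, …
June 12, 2040 is 5 days after the start; 5 ÷ 2 = 2 remainder 1; since the remainder is 1, round up to i = 3. First occurrence in the window: #4 on June 13, 2040 (3×2 = 6 days in).
July 8, 2040 is 31 days after the start; 31 ÷ 2 = 15 remainder 1. Last occurrence in the window: #16 on July 7, 2040.
Occurrences #4 through #16: 13 in total.

13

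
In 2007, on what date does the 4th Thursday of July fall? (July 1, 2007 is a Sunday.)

July 2007 begins on a Sunday, so the first Thursday is July 5 (4 days later).
The 4th Thursday is 3 weeks later: 5 + 21 = 26.

July 26, 2007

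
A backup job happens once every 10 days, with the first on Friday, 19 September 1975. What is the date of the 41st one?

The 41st occurrence is 40 intervals after the first: 40 × 10 = 400 days after 19 September 1975.
September has 30 days — 11 days to the end of September leaves 389.
October has 31 days (358 left).
November has 30 days (328 left).
December has 31 days (297 left).
January has 31 days (266 left).
February has 29 days (237 left).
March has 31 days (206 left).
April has 30 days (176 left).
May has 31 days (145 left).
June has 30 days (115 left).
July has 31 days (84 left).
August has 31 days (53 left).
September has 30 days (23 left).
23 days into October → 23 October 1976.

23 October 1976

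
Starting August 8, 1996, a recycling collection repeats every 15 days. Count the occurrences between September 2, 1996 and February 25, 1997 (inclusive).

Occurrences land 15·i days after August 8, 1996 for i = 0, 1, 2, …
September 2, 1996 is 25 days after the start; 25 ÷ 15 = 1 remainder 10; since the remainder is 10, round up to i = 2. First occurrence in the window: #3 on September 7, 1996 (2×15 = 30 days in).
February 25, 1997 is 201 days after the start; 201 ÷ 15 = 13 remainder 6. Last occurrence in the window: #14 on February 19, 1997.
Occurrences #3 through #14: 12 in total.

12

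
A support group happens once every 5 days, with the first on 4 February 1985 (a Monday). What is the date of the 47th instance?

22 September 1985

The 47th occurrence is 46 intervals after the first: 46 × 5 = 230 days after 4 February 1985.
February has 28 days — 24 days to the end of February leaves 206.
March has 31 days (175 left).
April has 30 days (145 left).
May has 31 days (114 left).
June has 30 days (84 left).
July has 31 days (53 left).
August has 31 days (22 left).
22 days into September → 22 September 1985.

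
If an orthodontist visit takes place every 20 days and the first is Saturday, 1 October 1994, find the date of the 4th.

The 4th occurrence is 3 intervals after the first: 3 × 20 = 60 days after 1 October 1994.
October has 31 days — 30 days to the end of October leaves 30.
30 days into November → 30 November 1994.

30 November 1994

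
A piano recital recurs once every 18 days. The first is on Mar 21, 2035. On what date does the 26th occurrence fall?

The 26th occurrence is 25 intervals after the first: 25 × 18 = 450 days after Mar 21, 2035.
Mar has 31 days — 10 days to the end of Mar leaves 440.
From end of Mar to end of 2035 is 275 days (165 left).
Jan has 31 days (134 left).
Feb has 29 days (105 left).
Mar has 31 days (74 left).
Apr has 30 days (44 left).
May has 31 days (13 left).
13 days into Jun → Jun 13, 2036.

Jun 13, 2036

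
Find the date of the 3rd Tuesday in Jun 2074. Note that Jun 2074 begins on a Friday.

Jun 2074 begins on a Friday, so the first Tuesday is Jun 5 (4 days later).
The 3rd Tuesday is 2 weeks later: 5 + 14 = 19.

Jun 19, 2074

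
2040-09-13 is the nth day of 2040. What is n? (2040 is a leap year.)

257

Days in months before September: 31 + 29 + 31 + 30 + 31 + 30 + 31 + 31 = 244.
Plus 13 days into September → day 257.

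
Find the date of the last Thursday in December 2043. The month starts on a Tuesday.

December 2043 begins on a Tuesday, so the first Thursday is December 3 (2 days later).
December 2043 has 31 days. Adding weeks: 3, 10, 17, 24, 31 — the last one ≤ 31 is the 31st.

December 31, 2043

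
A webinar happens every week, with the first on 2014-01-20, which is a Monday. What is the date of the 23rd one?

The 23rd occurrence is 22 intervals after the first: 22 × 7 = 154 days after 2014-01-20.
January has 31 days — 11 days to the end of January leaves 143.
February has 28 days (115 left).
March has 31 days (84 left).
April has 30 days (54 left).
May has 31 days (23 left).
23 days into June → 2014-06-23.

2014-06-23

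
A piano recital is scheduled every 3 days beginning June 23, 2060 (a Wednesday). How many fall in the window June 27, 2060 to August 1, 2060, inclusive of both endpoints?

Occurrences land 3·i days after June 23, 2060 for i = 0, 1, 2, …
June 27, 2060 is 4 days after the start; 4 ÷ 3 = 1 remainder 1; since the remainder is 1, round up to i = 2. First occurrence in the window: #3 on June 29, 2060 (2×3 = 6 days in).
August 1, 2060 is 39 days after the start; 39 ÷ 3 = 13 remainder 0. Last occurrence in the window: #14 on August 1, 2060.
Occurrences #3 through #14: 12 in total.

12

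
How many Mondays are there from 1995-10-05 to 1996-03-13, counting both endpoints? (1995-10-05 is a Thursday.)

1995-10-05 is a Thursday; the first Monday on or after it is 1995-10-09 (4 days later).
From 1995-10-09 to 1996-03-13: 22 + 30 + 31 + 31 + 29 + 13 = 156 days (rest of October, November, December, January, February, March).
156 ÷ 7 = 22 full weeks with remainder 2, so 22 more Mondays after the first → 23.

23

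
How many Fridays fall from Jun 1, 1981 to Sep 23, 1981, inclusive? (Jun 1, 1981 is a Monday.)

Jun 1, 1981 is a Monday; the first Friday on or after it is Jun 5, 1981 (4 days later).
From Jun 5, 1981 to Sep 23, 1981: 25 + 31 + 31 + 23 = 110 days (rest of Jun, Jul, Aug, Sep).
110 ÷ 7 = 15 full weeks with remainder 5, so 15 more Fridays after the first → 16.

16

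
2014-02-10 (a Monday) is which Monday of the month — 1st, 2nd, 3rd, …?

Day 10 falls in week ⌈10/7⌉ of the month.
Days 1–7 hold the 1st Monday, 8–14 the 2nd, 15–21 the 3rd, 22–28 the 4th, 29–31 the 5th.
10 is in the range for the 2nd.

2nd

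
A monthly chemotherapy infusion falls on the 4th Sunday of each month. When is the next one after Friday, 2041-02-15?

2041-02-24

February 2041 starts on a Friday; its first Sunday is the 3rd, so the 4th Sunday is the 24th — 2041-02-24.
2041-02-24 is after 2041-02-15, so that is the next one.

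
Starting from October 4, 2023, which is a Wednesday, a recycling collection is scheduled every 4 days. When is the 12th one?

The 12th occurrence is 11 intervals after the first: 11 × 4 = 44 days after October 4, 2023.
October has 31 days — 27 days to the end of October leaves 17.
17 days into November → November 17, 2023.

November 17, 2023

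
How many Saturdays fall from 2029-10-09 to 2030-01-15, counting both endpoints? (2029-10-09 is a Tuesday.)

14

2029-10-09 is a Tuesday; the first Saturday on or after it is 2029-10-13 (4 days later).
From 2029-10-13 to 2030-01-15: 18 + 30 + 31 + 15 = 94 days (rest of October, November, December, January).
94 ÷ 7 = 13 full weeks with remainder 3, so 13 more Saturdays after the first → 14.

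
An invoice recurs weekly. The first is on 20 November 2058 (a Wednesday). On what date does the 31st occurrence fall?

The 31st occurrence is 30 intervals after the first: 30 × 7 = 210 days after 20 November 2058.
November has 30 days — 10 days to the end of November leaves 200.
December has 31 days (169 left).
January has 31 days (138 left).
February has 28 days (110 left).
March has 31 days (79 left).
April has 30 days (49 left).
May has 31 days (18 left).
18 days into June → 18 June 2059.

18 June 2059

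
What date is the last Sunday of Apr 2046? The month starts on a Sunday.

Apr 2046 begins on a Sunday, so the first Sunday is Apr 1.
Apr 2046 has 30 days. Adding weeks: 1, 8, 15, 22, 29 — the last one ≤ 30 is the 29th.

Apr 29, 2046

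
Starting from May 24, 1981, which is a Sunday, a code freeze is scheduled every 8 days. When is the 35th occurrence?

The 35th occurrence is 34 intervals after the first: 34 × 8 = 272 days after May 24, 1981.
May has 31 days — 7 days to the end of May leaves 265.
June has 30 days (235 left).
July has 31 days (204 left).
August has 31 days (173 left).
September has 30 days (143 left).
October has 31 days (112 left).
November has 30 days (82 left).
December has 31 days (51 left).
January has 31 days (20 left).
20 days into February → February 20, 1982.

February 20, 1982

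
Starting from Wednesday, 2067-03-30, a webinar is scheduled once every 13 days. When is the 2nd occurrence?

2067-04-12

The 2nd occurrence is 1 interval after the first: 1 × 13 = 13 days after 2067-03-30.
March has 31 days — 1 day to the end of March leaves 12.
12 days into April → 2067-04-12.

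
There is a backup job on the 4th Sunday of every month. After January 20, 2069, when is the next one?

January 2069 starts on a Tuesday; its first Sunday is the 6th, so the 4th Sunday is the 27th — January 27, 2069.
January 27, 2069 is after January 20, 2069, so that is the next one.

January 27, 2069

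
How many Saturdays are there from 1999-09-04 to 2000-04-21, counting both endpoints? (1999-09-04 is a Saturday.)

1999-09-04 is a Saturday; the first Saturday on or after it is 1999-09-04.
From 1999-09-04 to 2000-04-21: 26 + 31 + 30 + 31 + 31 + 29 + 31 + 21 = 230 days (rest of September, October, November, December, January, February, March, April).
230 ÷ 7 = 32 full weeks with remainder 6, so 32 more Saturdays after the first → 33.

33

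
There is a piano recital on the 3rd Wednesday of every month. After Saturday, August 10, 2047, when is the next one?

August 2047 starts on a Thursday; its first Wednesday is the 7th, so the 3rd Wednesday is the 21st — August 21, 2047.
August 21, 2047 is after August 10, 2047, so that is the next one.

August 21, 2047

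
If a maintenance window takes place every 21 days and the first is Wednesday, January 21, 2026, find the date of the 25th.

The 25th occurrence is 24 intervals after the first: 24 × 21 = 504 days after January 21, 2026.
January has 31 days — 10 days to the end of January leaves 494.
From end of January to end of 2026 is 334 days (160 left).
January has 31 days (129 left).
February has 28 days (101 left).
March has 31 days (70 left).
April has 30 days (40 left).
May has 31 days (9 left).
9 days into June → June 9, 2027.

June 9, 2027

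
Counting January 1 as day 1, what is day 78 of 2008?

Mar 18, 2008

Jan has 31 days (78 − 31 = 47 remain).
Feb has 29 days (47 − 29 = 18 remain).
18 into Mar → Mar 18.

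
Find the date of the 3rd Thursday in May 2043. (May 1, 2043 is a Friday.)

21 May 2043

May 2043 begins on a Friday, so the first Thursday is May 7 (6 days later).
The 3rd Thursday is 2 weeks later: 7 + 14 = 21.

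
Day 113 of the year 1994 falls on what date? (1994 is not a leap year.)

Apr 23, 1994

Jan has 31 days (113 − 31 = 82 remain).
Feb has 28 days (82 − 28 = 54 remain).
Mar has 31 days (54 − 31 = 23 remain).
23 into Apr → Apr 23.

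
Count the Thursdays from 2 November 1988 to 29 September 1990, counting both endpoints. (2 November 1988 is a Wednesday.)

2 November 1988 is a Wednesday; the first Thursday on or after it is 3 November 1988 (1 day later).
From 3 November 1988 to 29 September 1990: 58 + 365 + 272 = 695 days (rest of 1988, 1989, to 29 September 1990 in 1990).
695 ÷ 7 = 99 full weeks with remainder 2, so 99 more Thursdays after the first → 100.

100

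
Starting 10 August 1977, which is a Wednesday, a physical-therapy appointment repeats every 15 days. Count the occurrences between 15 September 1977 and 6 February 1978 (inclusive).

10

Occurrences land 15·i days after 10 August 1977 for i = 0, 1, 2, …
15 September 1977 is 36 days after the start; 36 ÷ 15 = 2 remainder 6; since the remainder is 6, round up to i = 3. First occurrence in the window: #4 on 24 September 1977 (3×15 = 45 days in).
6 February 1978 is 180 days after the start; 180 ÷ 15 = 12 remainder 0. Last occurrence in the window: #13 on 6 February 1978.
Occurrences #4 through #13: 10 in total.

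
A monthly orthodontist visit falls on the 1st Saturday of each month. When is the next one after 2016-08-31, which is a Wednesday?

August 2016 starts on a Monday, so its 1st Saturday is 2016-08-06 (5 days in).
That is not after 2016-08-31, so look at September 2016.
September 2016 starts on a Thursday, so its 1st Saturday is 2016-09-03 (2 days in).

2016-09-03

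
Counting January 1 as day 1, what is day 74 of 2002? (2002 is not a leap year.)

March 15, 2002

January has 31 days (74 − 31 = 43 remain).
February has 28 days (43 − 28 = 15 remain).
15 into March → March 15.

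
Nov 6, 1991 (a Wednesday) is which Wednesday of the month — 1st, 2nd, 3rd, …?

Day 6 falls in week ⌈6/7⌉ of the month.
Days 1–7 hold the 1st Wednesday, 8–14 the 2nd, 15–21 the 3rd, 22–28 the 4th, 29–31 the 5th.
6 is in the range for the 1st.

1st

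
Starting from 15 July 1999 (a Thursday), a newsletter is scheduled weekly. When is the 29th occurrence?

The 29th occurrence is 28 intervals after the first: 28 × 7 = 196 days after 15 July 1999.
July has 31 days — 16 days to the end of July leaves 180.
August has 31 days (149 left).
September has 30 days (119 left).
October has 31 days (88 left).
November has 30 days (58 left).
December has 31 days (27 left).
27 days into January → 27 January 2000.

27 January 2000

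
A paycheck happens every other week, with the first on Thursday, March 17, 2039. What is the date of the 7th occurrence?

The 7th occurrence is 6 intervals after the first: 6 × 14 = 84 days after March 17, 2039.
March has 31 days — 14 days to the end of March leaves 70.
April has 30 days (40 left).
May has 31 days (9 left).
9 days into June → June 9, 2039.

June 9, 2039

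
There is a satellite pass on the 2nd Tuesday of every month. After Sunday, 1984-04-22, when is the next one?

April 1984 starts on a Sunday; its first Tuesday is the 3rd, so the 2nd Tuesday is the 10th — 1984-04-10.
That is not after 1984-04-22, so look at May 1984.
May 1984 starts on a Tuesday; its first Tuesday is the 1st, so the 2nd Tuesday is the 8th — 1984-05-08.

1984-05-08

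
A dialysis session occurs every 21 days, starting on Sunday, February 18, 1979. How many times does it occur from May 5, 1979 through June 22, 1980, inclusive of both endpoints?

20

Occurrences land 21·i days after February 18, 1979 for i = 0, 1, 2, …
May 5, 1979 is 76 days after the start; 76 ÷ 21 = 3 remainder 13; since the remainder is 13, round up to i = 4. First occurrence in the window: #5 on May 13, 1979 (4×21 = 84 days in).
June 22, 1980 is 490 days after the start; 490 ÷ 21 = 23 remainder 7. Last occurrence in the window: #24 on June 15, 1980.
Occurrences #5 through #24: 20 in total.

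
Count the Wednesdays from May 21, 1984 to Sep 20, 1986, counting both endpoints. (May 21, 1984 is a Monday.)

122

May 21, 1984 is a Monday; the first Wednesday on or after it is May 23, 1984 (2 days later).
From May 23, 1984 to Sep 20, 1986: 222 + 365 + 263 = 850 days (rest of 1984, 1985, to Sep 20, 1986 in 1986).
850 ÷ 7 = 121 full weeks with remainder 3, so 121 more Wednesdays after the first → 122.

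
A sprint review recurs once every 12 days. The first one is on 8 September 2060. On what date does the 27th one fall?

The 27th occurrence is 26 intervals after the first: 26 × 12 = 312 days after 8 September 2060.
September has 30 days — 22 days to the end of September leaves 290.
October has 31 days (259 left).
November has 30 days (229 left).
December has 31 days (198 left).
January has 31 days (167 left).
February has 28 days (139 left).
March has 31 days (108 left).
April has 30 days (78 left).
May has 31 days (47 left).
June has 30 days (17 left).
17 days into July → 17 July 2061.

17 July 2061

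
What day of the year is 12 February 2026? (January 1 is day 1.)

43

Days in months before February: 31 = 31.
Plus 12 days into February → day 43.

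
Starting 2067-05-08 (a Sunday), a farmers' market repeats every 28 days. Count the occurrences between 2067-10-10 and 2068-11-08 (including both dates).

14

Occurrences land 28·i days after 2067-05-08 for i = 0, 1, 2, …
2067-10-10 is 155 days after the start; 155 ÷ 28 = 5 remainder 15; since the remainder is 15, round up to i = 6. First occurrence in the window: #7 on 2067-10-23 (6×28 = 168 days in).
2068-11-08 is 550 days after the start; 550 ÷ 28 = 19 remainder 18. Last occurrence in the window: #20 on 2068-10-21.
Occurrences #7 through #20: 14 in total.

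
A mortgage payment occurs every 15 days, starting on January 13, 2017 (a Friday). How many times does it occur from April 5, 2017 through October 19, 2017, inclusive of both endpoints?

13

Occurrences land 15·i days after January 13, 2017 for i = 0, 1, 2, …
April 5, 2017 is 82 days after the start; 82 ÷ 15 = 5 remainder 7; since the remainder is 7, round up to i = 6. First occurrence in the window: #7 on April 13, 2017 (6×15 = 90 days in).
October 19, 2017 is 279 days after the start; 279 ÷ 15 = 18 remainder 9. Last occurrence in the window: #19 on October 10, 2017.
Occurrences #7 through #19: 13 in total.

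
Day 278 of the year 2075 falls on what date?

2075-10-05

January has 31 days (278 − 31 = 247 remain).
February has 28 days (247 − 28 = 219 remain).
March has 31 days (219 − 31 = 188 remain).
April has 30 days (188 − 30 = 158 remain).
May has 31 days (158 − 31 = 127 remain).
June has 30 days (127 − 30 = 97 remain).
July has 31 days (97 − 31 = 66 remain).
August has 31 days (66 − 31 = 35 remain).
September has 30 days (35 − 30 = 5 remain).
5 into October → October 5.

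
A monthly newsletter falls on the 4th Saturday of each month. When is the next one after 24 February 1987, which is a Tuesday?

February 1987 starts on a Sunday; its first Saturday is the 7th, so the 4th Saturday is the 28th — 28 February 1987.
28 February 1987 is after 24 February 1987, so that is the next one.

28 February 1987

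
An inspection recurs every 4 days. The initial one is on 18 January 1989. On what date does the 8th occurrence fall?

The 8th occurrence is 7 intervals after the first: 7 × 4 = 28 days after 18 January 1989.
January has 31 days — 13 days to the end of January leaves 15.
15 days into February → 15 February 1989.

15 February 1989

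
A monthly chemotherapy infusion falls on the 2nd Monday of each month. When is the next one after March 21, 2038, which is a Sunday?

March 2038 starts on a Monday; its first Monday is the 1st, so the 2nd Monday is the 8th — March 8, 2038.
That is not after March 21, 2038, so look at April 2038.
April 2038 starts on a Thursday; its first Monday is the 5th, so the 2nd Monday is the 12th — April 12, 2038.

April 12, 2038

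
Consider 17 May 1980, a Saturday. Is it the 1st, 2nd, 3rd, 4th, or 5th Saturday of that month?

Day 17 falls in week ⌈17/7⌉ of the month.
Days 1–7 hold the 1st Saturday, 8–14 the 2nd, 15–21 the 3rd, 22–28 the 4th, 29–31 the 5th.
17 is in the range for the 3rd.

3rd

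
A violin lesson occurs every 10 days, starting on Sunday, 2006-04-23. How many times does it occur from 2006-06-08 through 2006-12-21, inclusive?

20

Occurrences land 10·i days after 2006-04-23 for i = 0, 1, 2, …
2006-06-08 is 46 days after the start; 46 ÷ 10 = 4 remainder 6; since the remainder is 6, round up to i = 5. First occurrence in the window: #6 on 2006-06-12 (5×10 = 50 days in).
2006-12-21 is 242 days after the start; 242 ÷ 10 = 24 remainder 2. Last occurrence in the window: #25 on 2006-12-19.
Occurrences #6 through #25: 20 in total.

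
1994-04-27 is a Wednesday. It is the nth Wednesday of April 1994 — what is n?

Day 27 falls in week ⌈27/7⌉ of the month.
Days 1–7 hold the 1st Wednesday, 8–14 the 2nd, 15–21 the 3rd, 22–28 the 4th, 29–31 the 5th.
27 is in the range for the 4th.

4th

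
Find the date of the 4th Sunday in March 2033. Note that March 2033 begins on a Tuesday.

March 27, 2033

March 2033 begins on a Tuesday, so the first Sunday is March 6 (5 days later).
The 4th Sunday is 3 weeks later: 6 + 21 = 27.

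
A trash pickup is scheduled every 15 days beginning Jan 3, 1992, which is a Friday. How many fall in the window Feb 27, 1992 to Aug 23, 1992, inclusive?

12

Occurrences land 15·i days after Jan 3, 1992 for i = 0, 1, 2, …
Feb 27, 1992 is 55 days after the start; 55 ÷ 15 = 3 remainder 10; since the remainder is 10, round up to i = 4. First occurrence in the window: #5 on Mar 3, 1992 (4×15 = 60 days in).
Aug 23, 1992 is 233 days after the start; 233 ÷ 15 = 15 remainder 8. Last occurrence in the window: #16 on Aug 15, 1992.
Occurrences #5 through #16: 12 in total.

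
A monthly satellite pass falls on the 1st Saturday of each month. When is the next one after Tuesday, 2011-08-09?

2011-09-03

August 2011 starts on a Monday, so its 1st Saturday is 2011-08-06 (5 days in).
That is not after 2011-08-09, so look at September 2011.
September 2011 starts on a Thursday, so its 1st Saturday is 2011-09-03 (2 days in).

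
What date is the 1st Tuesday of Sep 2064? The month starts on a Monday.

Sep 2, 2064

Sep 2064 begins on a Monday, so the first Tuesday is Sep 2 (1 day later).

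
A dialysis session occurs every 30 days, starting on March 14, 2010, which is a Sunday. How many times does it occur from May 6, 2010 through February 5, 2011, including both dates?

9

Occurrences land 30·i days after March 14, 2010 for i = 0, 1, 2, …
May 6, 2010 is 53 days after the start; 53 ÷ 30 = 1 remainder 23; since the remainder is 23, round up to i = 2. First occurrence in the window: #3 on May 13, 2010 (2×30 = 60 days in).
February 5, 2011 is 328 days after the start; 328 ÷ 30 = 10 remainder 28. Last occurrence in the window: #11 on January 8, 2011.
Occurrences #3 through #11: 9 in total.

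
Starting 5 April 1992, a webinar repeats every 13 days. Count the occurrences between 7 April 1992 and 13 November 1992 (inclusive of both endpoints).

17

Occurrences land 13·i days after 5 April 1992 for i = 0, 1, 2, …
7 April 1992 is 2 days after the start; 2 ÷ 13 = 0 remainder 2; since the remainder is 2, round up to i = 1. First occurrence in the window: #2 on 18 April 1992 (1×13 = 13 days in).
13 November 1992 is 222 days after the start; 222 ÷ 13 = 17 remainder 1. Last occurrence in the window: #18 on 12 November 1992.
Occurrences #2 through #18: 17 in total.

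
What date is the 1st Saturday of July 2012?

2012-07-07

The first Saturday of July 2012 is July 7.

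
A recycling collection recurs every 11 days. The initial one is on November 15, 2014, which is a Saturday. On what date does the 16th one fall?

The 16th occurrence is 15 intervals after the first: 15 × 11 = 165 days after November 15, 2014.
November has 30 days — 15 days to the end of November leaves 150.
December has 31 days (119 left).
January has 31 days (88 left).
February has 28 days (60 left).
March has 31 days (29 left).
29 days into April → April 29, 2015.

April 29, 2015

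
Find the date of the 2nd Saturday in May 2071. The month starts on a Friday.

2071-05-09

May 2071 begins on a Friday, so the first Saturday is May 2 (1 day later).
The 2nd Saturday is 1 weeks later: 2 + 7 = 9.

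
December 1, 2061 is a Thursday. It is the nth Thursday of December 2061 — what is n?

Day 1 falls in week ⌈1/7⌉ of the month.
Days 1–7 hold the 1st Thursday, 8–14 the 2nd, 15–21 the 3rd, 22–28 the 4th, 29–31 the 5th.
1 is in the range for the 1st.

1st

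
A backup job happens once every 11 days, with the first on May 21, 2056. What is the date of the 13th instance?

The 13th occurrence is 12 intervals after the first: 12 × 11 = 132 days after May 21, 2056.
May has 31 days — 10 days to the end of May leaves 122.
Jun has 30 days (92 left).
Jul has 31 days (61 left).
Aug has 31 days (30 left).
30 days into Sep → Sep 30, 2056.

Sep 30, 2056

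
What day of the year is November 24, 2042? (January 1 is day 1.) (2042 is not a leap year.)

Days in months before November: 31 + 28 + 31 + 30 + 31 + 30 + 31 + 31 + 30 + 31 = 304.
Plus 24 days into November → day 328.

328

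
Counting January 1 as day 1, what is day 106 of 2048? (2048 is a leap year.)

April 15, 2048

January has 31 days (106 − 31 = 75 remain).
February has 29 days (75 − 29 = 46 remain).
March has 31 days (46 − 31 = 15 remain).
15 into April → April 15.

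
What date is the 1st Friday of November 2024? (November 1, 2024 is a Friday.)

November 2024 begins on a Friday, so the first Friday is November 1.

November 1, 2024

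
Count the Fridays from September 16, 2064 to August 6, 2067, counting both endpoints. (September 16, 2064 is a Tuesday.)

151

September 16, 2064 is a Tuesday; the first Friday on or after it is September 19, 2064 (3 days later).
From September 19, 2064 to August 6, 2067: 103 + 365 + 365 + 218 = 1051 days (rest of 2064, 2065, 2066, to August 6, 2067 in 2067).
1051 ÷ 7 = 150 full weeks with remainder 1, so 150 more Fridays after the first → 151.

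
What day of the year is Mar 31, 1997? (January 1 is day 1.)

90

Days in months before Mar: 31 + 28 = 59.
Plus 31 days into Mar → day 90.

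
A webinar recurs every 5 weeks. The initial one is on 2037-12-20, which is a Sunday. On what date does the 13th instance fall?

The 13th occurrence is 12 intervals after the first: 12 × 35 = 420 days after 2037-12-20.
December has 31 days — 11 days to the end of December leaves 409.
2038 has 365 days (44 left).
January has 31 days (13 left).
13 days into February → 2039-02-13.

2039-02-13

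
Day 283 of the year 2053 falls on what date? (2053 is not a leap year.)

10 October 2053

January has 31 days (283 − 31 = 252 remain).
February has 28 days (252 − 28 = 224 remain).
March has 31 days (224 − 31 = 193 remain).
April has 30 days (193 − 30 = 163 remain).
May has 31 days (163 − 31 = 132 remain).
June has 30 days (132 − 30 = 102 remain).
July has 31 days (102 − 31 = 71 remain).
August has 31 days (71 − 31 = 40 remain).
September has 30 days (40 − 30 = 10 remain).
10 into October → October 10.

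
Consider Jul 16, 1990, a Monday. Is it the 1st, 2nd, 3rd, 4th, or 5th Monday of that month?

3rd

Day 16 falls in week ⌈16/7⌉ of the month.
Days 1–7 hold the 1st Monday, 8–14 the 2nd, 15–21 the 3rd, 22–28 the 4th, 29–31 the 5th.
16 is in the range for the 3rd.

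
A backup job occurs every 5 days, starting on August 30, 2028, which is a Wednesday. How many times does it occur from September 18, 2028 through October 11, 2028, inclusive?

Occurrences land 5·i days after August 30, 2028 for i = 0, 1, 2, …
September 18, 2028 is 19 days after the start; 19 ÷ 5 = 3 remainder 4; since the remainder is 4, round up to i = 4. First occurrence in the window: #5 on September 19, 2028 (4×5 = 20 days in).
October 11, 2028 is 42 days after the start; 42 ÷ 5 = 8 remainder 2. Last occurrence in the window: #9 on October 9, 2028.
Occurrences #5 through #9: 5 in total.

5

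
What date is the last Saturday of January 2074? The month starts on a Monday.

27 January 2074

January 2074 begins on a Monday, so the first Saturday is January 6 (5 days later).
January 2074 has 31 days. Adding weeks: 6, 13, 20, 27 — the last one ≤ 31 is the 27th.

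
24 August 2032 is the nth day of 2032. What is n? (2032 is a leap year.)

237

Days in months before August: 31 + 29 + 31 + 30 + 31 + 30 + 31 = 213.
Plus 24 days into August → day 237.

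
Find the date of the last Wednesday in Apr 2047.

Apr 24, 2047

The first Wednesday of Apr 2047 is Apr 3.
Apr 2047 has 30 days. Adding weeks: 3, 10, 17, 24 — the last one ≤ 30 is the 24th.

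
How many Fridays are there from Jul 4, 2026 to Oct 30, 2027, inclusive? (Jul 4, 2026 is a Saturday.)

Jul 4, 2026 is a Saturday; the first Friday on or after it is Jul 10, 2026 (6 days later).
From Jul 10, 2026 to Oct 30, 2027: 174 + 303 = 477 days (rest of 2026, to Oct 30, 2027 in 2027).
477 ÷ 7 = 68 full weeks with remainder 1, so 68 more Fridays after the first → 69.

69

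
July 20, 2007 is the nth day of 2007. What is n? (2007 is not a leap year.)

Days in months before July: 31 + 28 + 31 + 30 + 31 + 30 = 181.
Plus 20 days into July → day 201.

201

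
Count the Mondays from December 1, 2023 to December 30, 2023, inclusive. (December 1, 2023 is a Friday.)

December 1, 2023 is a Friday; the first Monday on or after it is December 4, 2023 (3 days later).
From December 4, 2023 to December 30, 2023 is 30 − 4 = 26 days.
26 ÷ 7 = 3 full weeks with remainder 5, so 3 more Mondays after the first → 4.

4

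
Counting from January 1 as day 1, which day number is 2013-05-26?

146

Days in months before May: 31 + 28 + 31 + 30 = 120.
Plus 26 days into May → day 146.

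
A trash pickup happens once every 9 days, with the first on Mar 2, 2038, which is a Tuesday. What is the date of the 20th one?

Aug 20, 2038

The 20th occurrence is 19 intervals after the first: 19 × 9 = 171 days after Mar 2, 2038.
Mar has 31 days — 29 days to the end of Mar leaves 142.
Apr has 30 days (112 left).
May has 31 days (81 left).
Jun has 30 days (51 left).
Jul has 31 days (20 left).
20 days into Aug → Aug 20, 2038.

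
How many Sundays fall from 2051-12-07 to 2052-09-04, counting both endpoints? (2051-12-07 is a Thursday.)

2051-12-07 is a Thursday; the first Sunday on or after it is 2051-12-10 (3 days later).
From 2051-12-10 to 2052-09-04: 21 + 31 + 29 + 31 + 30 + 31 + 30 + 31 + 31 + 4 = 269 days (rest of December, January, February, March, April, May, June, July, August, September).
269 ÷ 7 = 38 full weeks with remainder 3, so 38 more Sundays after the first → 39.

39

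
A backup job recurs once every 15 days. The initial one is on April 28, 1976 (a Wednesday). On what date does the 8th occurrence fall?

The 8th occurrence is 7 intervals after the first: 7 × 15 = 105 days after April 28, 1976.
April has 30 days — 2 days to the end of April leaves 103.
May has 31 days (72 left).
June has 30 days (42 left).
July has 31 days (11 left).
11 days into August → August 11, 1976.

August 11, 1976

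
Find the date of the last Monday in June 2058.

June 24, 2058

The first Monday of June 2058 is June 3.
June 2058 has 30 days. Adding weeks: 3, 10, 17, 24 — the last one ≤ 30 is the 24th.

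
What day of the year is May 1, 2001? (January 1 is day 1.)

Days in months before May: 31 + 28 + 31 + 30 = 120.
Plus 1 day into May → day 121.

121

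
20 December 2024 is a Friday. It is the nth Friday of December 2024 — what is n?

Day 20 falls in week ⌈20/7⌉ of the month.
Days 1–7 hold the 1st Friday, 8–14 the 2nd, 15–21 the 3rd, 22–28 the 4th, 29–31 the 5th.
20 is in the range for the 3rd.

3rd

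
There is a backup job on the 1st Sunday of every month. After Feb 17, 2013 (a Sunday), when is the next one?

Feb 2013 starts on a Friday, so its 1st Sunday is Feb 3, 2013 (2 days in).
That is not after Feb 17, 2013, so look at Mar 2013.
Mar 2013 starts on a Friday, so its 1st Sunday is Mar 3, 2013 (2 days in).

Mar 3, 2013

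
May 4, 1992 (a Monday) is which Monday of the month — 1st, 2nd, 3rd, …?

1st

Day 4 falls in week ⌈4/7⌉ of the month.
Days 1–7 hold the 1st Monday, 8–14 the 2nd, 15–21 the 3rd, 22–28 the 4th, 29–31 the 5th.
4 is in the range for the 1st.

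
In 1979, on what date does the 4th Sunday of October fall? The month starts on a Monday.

October 1979 begins on a Monday, so the first Sunday is October 7 (6 days later).
The 4th Sunday is 3 weeks later: 7 + 21 = 28.

October 28, 1979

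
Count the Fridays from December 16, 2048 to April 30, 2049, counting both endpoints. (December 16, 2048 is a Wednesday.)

December 16, 2048 is a Wednesday; the first Friday on or after it is December 18, 2048 (2 days later).
From December 18, 2048 to April 30, 2049: 13 + 31 + 28 + 31 + 30 = 133 days (rest of December, January, February, March, April).
133 ÷ 7 = 19 full weeks with remainder 0, so 19 more Fridays after the first → 20.

20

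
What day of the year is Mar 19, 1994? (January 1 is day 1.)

78

Days in months before Mar: 31 + 28 = 59.
Plus 19 days into Mar → day 78.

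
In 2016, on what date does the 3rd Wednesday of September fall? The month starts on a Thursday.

September 2016 begins on a Thursday, so the first Wednesday is September 7 (6 days later).
The 3rd Wednesday is 2 weeks later: 7 + 14 = 21.

21 September 2016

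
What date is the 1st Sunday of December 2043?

6 December 2043

The first Sunday of December 2043 is December 6.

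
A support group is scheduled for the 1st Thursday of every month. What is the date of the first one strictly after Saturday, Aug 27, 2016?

Sep 1, 2016

Aug 2016 starts on a Monday, so its 1st Thursday is Aug 4, 2016 (3 days in).
That is not after Aug 27, 2016, so look at Sep 2016.
Sep 2016 starts on a Thursday, so its 1st Thursday is Sep 1, 2016.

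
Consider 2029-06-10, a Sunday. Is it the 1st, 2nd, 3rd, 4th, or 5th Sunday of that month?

2nd

Day 10 falls in week ⌈10/7⌉ of the month.
Days 1–7 hold the 1st Sunday, 8–14 the 2nd, 15–21 the 3rd, 22–28 the 4th, 29–31 the 5th.
10 is in the range for the 2nd.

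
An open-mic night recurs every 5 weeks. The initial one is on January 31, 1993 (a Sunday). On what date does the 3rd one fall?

April 11, 1993

The 3rd occurrence is 2 intervals after the first: 2 × 35 = 70 days after January 31, 1993.
January has 31 days — 0 days to the end of January leaves 70.
February has 28 days (42 left).
March has 31 days (11 left).
11 days into April → April 11, 1993.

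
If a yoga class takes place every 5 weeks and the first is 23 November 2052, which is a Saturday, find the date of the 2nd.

28 December 2052

The 2nd occurrence is 1 interval after the first: 1 × 35 = 35 days after 23 November 2052.
November has 30 days — 7 days to the end of November leaves 28.
28 days into December → 28 December 2052.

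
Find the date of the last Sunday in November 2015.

The first Sunday of November 2015 is November 1.
November 2015 has 30 days. Adding weeks: 1, 8, 15, 22, 29 — the last one ≤ 30 is the 29th.

29 November 2015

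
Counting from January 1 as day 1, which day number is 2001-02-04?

35

Days in months before February: 31 = 31.
Plus 4 days into February → day 35.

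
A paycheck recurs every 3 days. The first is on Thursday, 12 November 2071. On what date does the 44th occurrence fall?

The 44th occurrence is 43 intervals after the first: 43 × 3 = 129 days after 12 November 2071.
November has 30 days — 18 days to the end of November leaves 111.
December has 31 days (80 left).
January has 31 days (49 left).
February has 29 days (20 left).
20 days into March → 20 March 2072.

20 March 2072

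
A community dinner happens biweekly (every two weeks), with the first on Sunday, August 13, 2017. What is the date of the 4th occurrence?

The 4th occurrence is 3 intervals after the first: 3 × 14 = 42 days after August 13, 2017.
August has 31 days — 18 days to the end of August leaves 24.
24 days into September → September 24, 2017.

September 24, 2017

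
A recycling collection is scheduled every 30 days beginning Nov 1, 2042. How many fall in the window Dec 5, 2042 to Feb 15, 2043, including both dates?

2

Occurrences land 30·i days after Nov 1, 2042 for i = 0, 1, 2, …
Dec 5, 2042 is 34 days after the start; 34 ÷ 30 = 1 remainder 4; since the remainder is 4, round up to i = 2. First occurrence in the window: #3 on Dec 31, 2042 (2×30 = 60 days in).
Feb 15, 2043 is 106 days after the start; 106 ÷ 30 = 3 remainder 16. Last occurrence in the window: #4 on Jan 30, 2043.
Occurrences #3 through #4: 2 in total.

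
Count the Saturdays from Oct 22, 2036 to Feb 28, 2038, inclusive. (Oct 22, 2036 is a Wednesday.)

Oct 22, 2036 is a Wednesday; the first Saturday on or after it is Oct 25, 2036 (3 days later).
From Oct 25, 2036 to Feb 28, 2038: 67 + 365 + 59 = 491 days (rest of 2036, 2037, to Feb 28, 2038 in 2038).
491 ÷ 7 = 70 full weeks with remainder 1, so 70 more Saturdays after the first → 71.

71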